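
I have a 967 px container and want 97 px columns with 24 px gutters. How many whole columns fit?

8 columns

8 columns: 8·97 + 7·24 = 944 px ≤ 967.
9 columns: 1065 px > 967. So 8.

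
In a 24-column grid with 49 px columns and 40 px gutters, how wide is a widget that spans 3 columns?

227 px

3-column span = 3·49 + 2·40 = 227 px.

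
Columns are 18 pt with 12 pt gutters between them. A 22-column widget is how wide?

22-column span = 22·18 + 21·12 = 648 pt.

648 pt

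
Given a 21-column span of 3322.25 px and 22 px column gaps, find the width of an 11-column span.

21c + 20·22 = 3322.25 → 21c = 2882.25 → c = 137.25 px.
11-column span = 11·137.25 + 10·22 = 1729.75 px.

1729.75 px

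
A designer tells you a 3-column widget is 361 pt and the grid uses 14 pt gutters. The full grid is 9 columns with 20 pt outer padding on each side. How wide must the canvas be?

1151 pt

361 − 2·14 = 333; ÷3 gives c = 111 pt.
Total width: 2·20 + 9·111 + 8·14 = 1151 pt.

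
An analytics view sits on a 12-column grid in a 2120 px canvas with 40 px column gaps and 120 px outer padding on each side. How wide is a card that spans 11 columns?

Content width = 2120 − 2·120 = 1880 px.
12c + 11·40 = 1880 → 12c = 1440 → c = 120 px.
11-column span = 11·120 + 10·40 = 1720 px.

1720 px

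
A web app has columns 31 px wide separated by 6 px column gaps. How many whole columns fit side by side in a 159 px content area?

4 columns: 4·31 + 3·6 = 142 px ≤ 159.
5 columns: 179 px > 159. So 4.

4 columns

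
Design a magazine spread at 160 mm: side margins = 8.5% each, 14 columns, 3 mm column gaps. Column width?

Each margin = 8.5% of 160 = 13.6 mm; content = 160 − 2·13.6 = 132.8 mm.
14 columns + 13 column gaps: 14c + 13·3 = 132.8.
14c = 132.8 − 39 = 93.8, so c = 6.7 mm.

6.7 mm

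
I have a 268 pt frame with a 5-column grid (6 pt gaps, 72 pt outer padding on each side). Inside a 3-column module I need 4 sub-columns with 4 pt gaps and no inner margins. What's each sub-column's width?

Subtract both margins: 268 − 2·72 = 124 pt.
Subtracting 4 gaps of 6 leaves 100 for 5 columns, so c = 20 pt.
3 columns plus 2 gaps: 60 + 12 = 72 pt.
Subtracting 3 gaps of 4 leaves 60 for 4 columns, so d = 15 pt.

15 pt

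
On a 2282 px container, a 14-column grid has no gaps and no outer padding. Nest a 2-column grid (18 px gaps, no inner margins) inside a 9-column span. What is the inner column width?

724.5 px

2282 / 14 = 163 px per column.
9-column span = 9·163 = 1467 px.
1467 − 1·18 = 1449; ÷2 gives d = 724.5 px.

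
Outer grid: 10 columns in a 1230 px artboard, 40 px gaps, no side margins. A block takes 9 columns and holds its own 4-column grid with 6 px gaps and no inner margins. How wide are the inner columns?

10c + 9·40 = 1230 → 10c = 870 → c = 87 px.
9 columns plus 8 gaps: 783 + 320 = 1103 px.
4d + 3·6 = 1103 → 4d = 1085 → d = 271.25 px.

271.25 px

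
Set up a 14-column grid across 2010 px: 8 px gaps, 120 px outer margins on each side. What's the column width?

Take off 240 px of margins, leaving 1770 px.
14 columns + 13 gaps: 14c + 13·8 = 1770.
14c = 1770 − 104 = 1666, so c = 119 px.

119 px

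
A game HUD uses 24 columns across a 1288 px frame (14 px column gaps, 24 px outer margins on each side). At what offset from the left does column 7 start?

Inside the margins: 1288 − 48 = 1240 px.
24c + 23·14 = 1240 → 24c = 918 → c = 38.25 px.
Column 7 starts at margin + 6·(column + gutter) = 24 + 6·52.25 = 337.5 px.

337.5 px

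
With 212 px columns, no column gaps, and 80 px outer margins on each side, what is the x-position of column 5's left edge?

928 px

Before column 5: the margin + 4 columns + 4 column gaps.
Offset = 80 + 4·(212 + 0) = 80 + 848 = 928 px.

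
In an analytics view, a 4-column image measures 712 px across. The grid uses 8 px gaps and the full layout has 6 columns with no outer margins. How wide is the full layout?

1072 px

4c + 3·8 = 712 → 4c = 688 → c = 172 px.
Summing: 1032 + 40 = 1072 px.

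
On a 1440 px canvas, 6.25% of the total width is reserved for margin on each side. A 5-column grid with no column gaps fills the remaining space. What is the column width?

252 px

Margins: 6.25% × 1440 = 90 px each, so content = 1440 − 180 = 1260 px.
1260 / 5 = 252 px per column.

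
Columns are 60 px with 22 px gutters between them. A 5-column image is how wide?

5-column span = 5·60 + 4·22 = 388 px.

388 px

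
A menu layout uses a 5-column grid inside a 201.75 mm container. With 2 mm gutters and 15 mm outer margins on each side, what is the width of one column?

32.75 mm

Subtract both margins: 201.75 − 2·15 = 171.75 mm.
5 columns + 4 gutters: 5c + 4·2 = 171.75.
5c = 171.75 − 8 = 163.75, so c = 32.75 mm.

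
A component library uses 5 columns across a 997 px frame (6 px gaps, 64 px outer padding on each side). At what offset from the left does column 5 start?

Subtract both margins: 997 − 2·64 = 869 px.
869 − 4·6 = 845; ÷5 gives c = 169 px.
Column 5 starts at margin + 4·(column + gutter) = 64 + 4·175 = 764 px.

764 px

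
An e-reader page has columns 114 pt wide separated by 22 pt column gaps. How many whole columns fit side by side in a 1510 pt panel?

11 columns

Each extra column adds 114 + 22 = 136 pt.
(1510 + 22) / 136 = 11.26, so 11 columns fit.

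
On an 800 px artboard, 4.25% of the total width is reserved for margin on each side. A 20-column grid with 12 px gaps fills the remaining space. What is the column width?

800 × (1 − 2·4.25%) = 800 × 91.5% = 732 px for the columns.
Subtracting 19 gaps of 12 leaves 504 for 20 columns, so c = 25.2 px.

25.2 px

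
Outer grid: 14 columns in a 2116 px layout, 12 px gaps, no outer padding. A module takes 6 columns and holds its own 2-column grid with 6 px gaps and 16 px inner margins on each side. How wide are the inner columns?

14c + 13·12 = 2116 → 14c = 1960 → c = 140 px.
6 columns plus 5 gaps: 840 + 60 = 900 px.
Inner content = 900 − 2·16 = 868 px.
868 − 1·6 = 862; ÷2 gives d = 431 px.

431 px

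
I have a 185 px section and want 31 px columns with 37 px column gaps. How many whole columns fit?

k columns need k·31 + (k−1)·37 = k·68 − 37.
k·68 − 37 ≤ 185 → k ≤ 222 / 68 ≈ 3.26, so k = 3.

3 columns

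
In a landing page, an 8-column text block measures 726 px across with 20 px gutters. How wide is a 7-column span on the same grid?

632.75 px

8c + 7·20 = 726 → 8c = 586 → c = 73.25 px.
7 columns plus 6 gutters: 512.75 + 120 = 632.75 px.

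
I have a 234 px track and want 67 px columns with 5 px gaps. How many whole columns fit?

3 columns

Each extra column adds 67 + 5 = 72 px.
(234 + 5) / 72 = 3.32, so 3 columns fit.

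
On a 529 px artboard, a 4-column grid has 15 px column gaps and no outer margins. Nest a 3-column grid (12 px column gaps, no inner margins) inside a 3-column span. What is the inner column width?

123 px

529 − 3·15 = 484; ÷4 gives c = 121 px.
Span of 3: 3·121 + 2·15 = 363 + 30 = 393 px.
3d + 2·12 = 393 → 3d = 369 → d = 123 px.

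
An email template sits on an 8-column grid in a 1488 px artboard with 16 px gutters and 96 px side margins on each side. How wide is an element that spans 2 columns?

312 px

Inside the margins: 1488 − 192 = 1296 px.
8c + 7·16 = 1296 → 8c = 1184 → c = 148 px.
Span of 2: 2·148 + 1·16 = 296 + 16 = 312 px.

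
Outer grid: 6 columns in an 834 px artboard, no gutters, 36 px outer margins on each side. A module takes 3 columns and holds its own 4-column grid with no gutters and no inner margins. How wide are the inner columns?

95.25 px

Take off 72 px of margins, leaving 762 px.
6c = 762 → c = 127 px.
With no gutters, 3 columns span 3·127 = 381 px.
With no gutters, each column is 381/4 = 95.25 px.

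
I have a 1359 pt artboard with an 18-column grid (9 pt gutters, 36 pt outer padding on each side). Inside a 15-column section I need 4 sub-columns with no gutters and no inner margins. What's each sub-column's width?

267.75 pt

Take off 72 pt of margins, leaving 1287 pt.
Subtracting 17 gutters of 9 leaves 1134 for 18 columns, so c = 63 pt.
15 columns plus 14 gutters: 945 + 126 = 1071 pt.
1071 / 4 = 267.75 pt per column.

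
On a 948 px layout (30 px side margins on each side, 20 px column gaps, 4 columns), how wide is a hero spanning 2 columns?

434 px

Content width = 948 − 2·30 = 888 px.
Subtracting 3 column gaps of 20 leaves 828 for 4 columns, so c = 207 px.
Span of 2: 2·207 + 1·20 = 414 + 20 = 434 px.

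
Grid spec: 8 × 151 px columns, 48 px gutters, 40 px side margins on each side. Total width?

Container = 2·40 + 8·151 + 7·48 = 80 + 1208 + 336 = 1624 px.

1624 px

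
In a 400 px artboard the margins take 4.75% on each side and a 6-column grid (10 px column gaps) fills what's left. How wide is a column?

Margins: 4.75% × 400 = 19 px each, so content = 400 − 38 = 362 px.
Subtracting 5 column gaps of 10 leaves 312 for 6 columns, so c = 52 px.

52 px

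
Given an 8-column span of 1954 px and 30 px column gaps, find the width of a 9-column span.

2202 px

8 columns + 7 column gaps: 8c + 7·30 = 1954.
8c = 1954 − 210 = 1744, so c = 218 px.
9-column span = 9·218 + 8·30 = 2202 px.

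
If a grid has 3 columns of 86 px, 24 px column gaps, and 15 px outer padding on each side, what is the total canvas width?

336 px

Total width: 2·15 + 3·86 + 2·24 = 336 px.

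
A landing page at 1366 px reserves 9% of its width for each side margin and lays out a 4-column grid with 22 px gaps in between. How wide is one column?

263.53 px

Each margin = 9% of 1366 = 122.94 px; content = 1366 − 2·122.94 = 1120.12 px.
1120.12 − 3·22 = 1054.12; ÷4 gives c = 263.53 px.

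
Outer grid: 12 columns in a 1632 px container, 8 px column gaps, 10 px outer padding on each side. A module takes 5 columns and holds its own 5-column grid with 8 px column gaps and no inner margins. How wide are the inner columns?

Inside the margins: 1632 − 20 = 1612 px.
12c + 11·8 = 1612 → 12c = 1524 → c = 127 px.
5 columns plus 4 column gaps: 635 + 32 = 667 px.
5d + 4·8 = 667 → 5d = 635 → d = 127 px.

127 px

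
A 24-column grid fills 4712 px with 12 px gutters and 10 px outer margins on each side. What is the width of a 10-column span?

Content width = 4712 − 2·10 = 4692 px.
24 columns + 23 gutters: 24c + 23·12 = 4692.
24c = 4692 − 276 = 4416, so c = 184 px.
10 columns plus 9 gutters: 1840 + 108 = 1948 px.

1948 px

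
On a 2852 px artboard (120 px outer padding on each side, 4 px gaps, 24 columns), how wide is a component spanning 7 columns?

759 px

Content width = 2852 − 2·120 = 2612 px.
2612 − 23·4 = 2520; ÷24 gives c = 105 px.
Span of 7: 7·105 + 6·4 = 735 + 24 = 759 px.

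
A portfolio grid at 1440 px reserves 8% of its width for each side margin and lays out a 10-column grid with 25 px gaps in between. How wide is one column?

1440 × (1 − 2·8%) = 1440 × 84% = 1209.6 px for the columns.
10c + 9·25 = 1209.6 → 10c = 984.6 → c = 98.46 px.

98.46 px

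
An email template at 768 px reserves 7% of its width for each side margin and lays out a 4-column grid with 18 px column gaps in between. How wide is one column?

151.62 px

768 × (1 − 2·7%) = 768 × 86% = 660.48 px for the columns.
4c + 3·18 = 660.48 → 4c = 606.48 → c = 151.62 px.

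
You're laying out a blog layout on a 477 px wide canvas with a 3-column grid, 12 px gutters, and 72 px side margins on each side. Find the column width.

Take off 144 px of margins, leaving 333 px.
3c + 2·12 = 333 → 3c = 309 → c = 103 px.

103 px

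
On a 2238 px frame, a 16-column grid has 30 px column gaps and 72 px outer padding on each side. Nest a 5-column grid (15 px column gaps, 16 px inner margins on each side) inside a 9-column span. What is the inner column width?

Inside the margins: 2238 − 144 = 2094 px.
16 columns + 15 column gaps: 16c + 15·30 = 2094.
16c = 2094 − 450 = 1644, so c = 102.75 px.
9 columns plus 8 column gaps: 924.75 + 240 = 1164.75 px.
Inner content = 1164.75 − 2·16 = 1132.75 px.
5d + 4·15 = 1132.75 → 5d = 1072.75 → d = 214.55 px.

214.55 px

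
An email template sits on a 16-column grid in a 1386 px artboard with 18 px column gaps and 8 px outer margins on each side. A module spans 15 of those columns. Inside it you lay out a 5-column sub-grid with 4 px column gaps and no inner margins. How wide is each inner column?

Subtract both margins: 1386 − 2·8 = 1370 px.
Subtracting 15 column gaps of 18 leaves 1100 for 16 columns, so c = 68.75 px.
15-column span = 15·68.75 + 14·18 = 1283.25 px.
1283.25 − 4·4 = 1267.25; ÷5 gives d = 253.45 px.

253.45 px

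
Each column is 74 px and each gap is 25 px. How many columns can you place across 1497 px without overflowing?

15 columns: 15·74 + 14·25 = 1460 px ≤ 1497.
16 columns: 1559 px > 1497. So 15.

15 columns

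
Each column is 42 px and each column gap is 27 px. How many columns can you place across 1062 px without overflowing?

15 columns: 15·42 + 14·27 = 1008 px ≤ 1062.
16 columns: 1077 px > 1062. So 15.

15 columns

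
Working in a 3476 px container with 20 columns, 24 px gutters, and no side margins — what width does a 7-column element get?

1201 px

Subtracting 19 gutters of 24 leaves 3020 for 20 columns, so c = 151 px.
7 columns plus 6 gutters: 1057 + 144 = 1201 px.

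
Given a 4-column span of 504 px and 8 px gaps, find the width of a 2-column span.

4c + 3·8 = 504 → 4c = 480 → c = 120 px.
2 columns plus 1 gap: 240 + 8 = 248 px.

248 px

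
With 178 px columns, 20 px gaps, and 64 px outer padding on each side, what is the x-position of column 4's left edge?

Each column+gutter stride is 198 px; 3 of them past the 64 px margin is 64 + 594 = 658 px.

658 px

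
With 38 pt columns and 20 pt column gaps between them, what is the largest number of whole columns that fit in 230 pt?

Each extra column adds 38 + 20 = 58 pt.
(230 + 20) / 58 = 4.31, so 4 columns fit.

4 columns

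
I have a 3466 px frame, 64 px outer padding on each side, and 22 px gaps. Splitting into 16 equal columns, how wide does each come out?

Take off 128 px of margins, leaving 3338 px.
16c + 15·22 = 3338 → 16c = 3008 → c = 188 px.

188 px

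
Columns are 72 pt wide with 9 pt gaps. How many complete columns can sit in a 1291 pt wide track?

Each extra column adds 72 + 9 = 81 pt.
(1291 + 9) / 81 = 16.05, so 16 columns fit.

16 columns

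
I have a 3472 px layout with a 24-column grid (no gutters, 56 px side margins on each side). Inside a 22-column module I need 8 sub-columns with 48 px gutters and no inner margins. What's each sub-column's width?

343 px

Inside the margins: 3472 − 112 = 3360 px.
With no gutters, each column is 3360/24 = 140 px.
With no gutters, 22 columns span 22·140 = 3080 px.
8 columns + 7 gutters: 8d + 7·48 = 3080.
8d = 3080 − 336 = 2744, so d = 343 px.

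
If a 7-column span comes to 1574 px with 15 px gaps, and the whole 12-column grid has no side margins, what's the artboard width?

2709 px

7c + 6·15 = 1574 → 7c = 1484 → c = 212 px.
Total width: 12·212 + 11·15 = 2709 px.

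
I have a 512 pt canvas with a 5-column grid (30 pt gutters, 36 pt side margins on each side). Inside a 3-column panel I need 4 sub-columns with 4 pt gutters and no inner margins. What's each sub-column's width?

Take off 72 pt of margins, leaving 440 pt.
Subtracting 4 gutters of 30 leaves 320 for 5 columns, so c = 64 pt.
3 columns plus 2 gutters: 192 + 60 = 252 pt.
4d + 3·4 = 252 → 4d = 240 → d = 60 pt.

60 pt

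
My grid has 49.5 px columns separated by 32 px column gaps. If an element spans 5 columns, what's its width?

375.5 px

5 columns plus 4 column gaps: 247.5 + 128 = 375.5 px.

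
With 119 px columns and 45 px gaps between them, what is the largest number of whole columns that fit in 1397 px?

8 columns: 8·119 + 7·45 = 1267 px ≤ 1397.
9 columns: 1431 px > 1397. So 8.

8 columns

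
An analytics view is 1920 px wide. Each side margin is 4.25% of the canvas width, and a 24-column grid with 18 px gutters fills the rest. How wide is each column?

55.95 px

Margins: 4.25% × 1920 = 81.6 px each, so content = 1920 − 163.2 = 1756.8 px.
24 columns + 23 gutters: 24c + 23·18 = 1756.8.
24c = 1756.8 − 414 = 1342.8, so c = 55.95 px.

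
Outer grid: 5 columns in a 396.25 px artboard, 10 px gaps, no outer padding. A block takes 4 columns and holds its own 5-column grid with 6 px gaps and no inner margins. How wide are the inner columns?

396.25 − 4·10 = 356.25; ÷5 gives c = 71.25 px.
4 columns plus 3 gaps: 285 + 30 = 315 px.
Subtracting 4 gaps of 6 leaves 291 for 5 columns, so d = 58.2 px.

58.2 px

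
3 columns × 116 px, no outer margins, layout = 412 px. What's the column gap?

32 px

3 columns take 3·116 = 348 px; remaining 64 splits into 2 column gaps.
g = 64 / 2 = 32 px.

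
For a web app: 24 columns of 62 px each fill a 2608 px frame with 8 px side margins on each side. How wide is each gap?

48 px

Take off 16 px of margins, leaving 2592 px.
Columns use 1488 px, leaving 1104 px across 23 gaps = 48 px each.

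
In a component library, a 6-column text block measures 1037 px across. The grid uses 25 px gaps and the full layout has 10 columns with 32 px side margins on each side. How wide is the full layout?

1809 px

6c + 5·25 = 1037 → 6c = 912 → c = 152 px.
Adding margins, columns and gutters: 64 + 1520 + 225 = 1809 px.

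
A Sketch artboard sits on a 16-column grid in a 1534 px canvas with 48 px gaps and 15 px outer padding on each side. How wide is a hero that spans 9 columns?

825 px

Inside the margins: 1534 − 30 = 1504 px.
1504 − 15·48 = 784; ÷16 gives c = 49 px.
Span of 9: 9·49 + 8·48 = 441 + 384 = 825 px.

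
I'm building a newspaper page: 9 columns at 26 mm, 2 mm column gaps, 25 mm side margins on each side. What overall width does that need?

Adding margins, columns and gutters: 50 + 234 + 16 = 300 mm.

300 mm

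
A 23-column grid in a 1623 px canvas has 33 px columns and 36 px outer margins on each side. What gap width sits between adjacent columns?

36 px

Subtract both margins: 1623 − 2·36 = 1551 px.
23 columns take 23·33 = 759 px; remaining 792 splits into 22 gaps.
g = 792 / 22 = 36 px.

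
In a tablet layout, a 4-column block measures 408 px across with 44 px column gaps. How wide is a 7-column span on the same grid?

4c + 3·44 = 408 → 4c = 276 → c = 69 px.
Span of 7: 7·69 + 6·44 = 483 + 264 = 747 px.

747 px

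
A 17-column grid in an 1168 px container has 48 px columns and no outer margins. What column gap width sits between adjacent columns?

22 px

17 columns take 17·48 = 816 px; remaining 352 splits into 16 column gaps.
g = 352 / 16 = 22 px.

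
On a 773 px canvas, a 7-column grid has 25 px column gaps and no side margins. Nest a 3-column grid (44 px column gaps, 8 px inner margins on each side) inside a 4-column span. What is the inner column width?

109 px

Subtracting 6 column gaps of 25 leaves 623 for 7 columns, so c = 89 px.
4-column span = 4·89 + 3·25 = 431 px.
Inner content = 431 − 2·8 = 415 px.
415 − 2·44 = 327; ÷3 gives d = 109 px.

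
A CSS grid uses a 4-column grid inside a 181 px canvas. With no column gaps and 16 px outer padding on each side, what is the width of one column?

37.25 px

Content width = 181 − 2·16 = 149 px.
149 / 4 = 37.25 px per column.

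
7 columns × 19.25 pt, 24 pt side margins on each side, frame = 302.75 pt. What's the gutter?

20 pt

Inside the margins: 302.75 − 48 = 254.75 pt.
7 columns take 7·19.25 = 134.75 pt; remaining 120 splits into 6 gutters.
g = 120 / 6 = 20 pt.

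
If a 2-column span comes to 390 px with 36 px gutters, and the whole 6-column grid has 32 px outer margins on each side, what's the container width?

1306 px

Subtracting 1 gutter of 36 leaves 354 for 2 columns, so c = 177 px.
Total width: 2·32 + 6·177 + 5·36 = 1306 px.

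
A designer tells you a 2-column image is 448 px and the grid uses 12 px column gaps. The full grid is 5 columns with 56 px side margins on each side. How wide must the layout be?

1250 px

448 − 1·12 = 436; ÷2 gives c = 218 px.
Layout = 2·56 + 5·218 + 4·12 = 112 + 1090 + 48 = 1250 px.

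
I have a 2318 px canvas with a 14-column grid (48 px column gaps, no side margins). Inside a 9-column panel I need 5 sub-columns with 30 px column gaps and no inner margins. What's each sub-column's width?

270.6 px

14 columns + 13 column gaps: 14c + 13·48 = 2318.
14c = 2318 − 624 = 1694, so c = 121 px.
9 columns plus 8 column gaps: 1089 + 384 = 1473 px.
5d + 4·30 = 1473 → 5d = 1353 → d = 270.6 px.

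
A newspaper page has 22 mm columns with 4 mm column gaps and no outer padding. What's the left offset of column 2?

26 mm

No margin, so column 2 starts at 1·(column + gutter) = 1·26 = 26 mm.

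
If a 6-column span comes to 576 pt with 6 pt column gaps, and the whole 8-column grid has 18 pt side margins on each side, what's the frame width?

806 pt

Subtracting 5 column gaps of 6 leaves 546 for 6 columns, so c = 91 pt.
Total width: 2·18 + 8·91 + 7·6 = 806 pt.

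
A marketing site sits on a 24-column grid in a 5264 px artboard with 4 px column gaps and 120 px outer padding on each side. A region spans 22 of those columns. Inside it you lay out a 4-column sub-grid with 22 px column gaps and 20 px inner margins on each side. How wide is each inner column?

Outer content = 5264 − 2·120 = 5024 px.
24c + 23·4 = 5024 → 24c = 4932 → c = 205.5 px.
22 columns plus 21 column gaps: 4521 + 84 = 4605 px.
Inner content = 4605 − 2·20 = 4565 px.
Subtracting 3 column gaps of 22 leaves 4499 for 4 columns, so d = 1124.75 px.

1124.75 px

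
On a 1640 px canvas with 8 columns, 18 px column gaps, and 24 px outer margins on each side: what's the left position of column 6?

1030.25 px

Take off 48 px of margins, leaving 1592 px.
8c + 7·18 = 1592 → 8c = 1466 → c = 183.25 px.
Each column+gutter stride is 201.25 px; 5 of them past the 24 px margin is 24 + 1006.25 = 1030.25 px.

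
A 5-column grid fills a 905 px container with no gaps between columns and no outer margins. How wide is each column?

181 px

905 / 5 = 181 px per column.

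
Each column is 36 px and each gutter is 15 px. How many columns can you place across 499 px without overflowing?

10 columns

Each extra column adds 36 + 15 = 51 px.
(499 + 15) / 51 = 10.08, so 10 columns fit.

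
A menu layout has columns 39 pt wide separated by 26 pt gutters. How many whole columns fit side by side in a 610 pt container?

9 columns

k columns need k·39 + (k−1)·26 = k·65 − 26.
k·65 − 26 ≤ 610 → k ≤ 636 / 65 ≈ 9.78, so k = 9.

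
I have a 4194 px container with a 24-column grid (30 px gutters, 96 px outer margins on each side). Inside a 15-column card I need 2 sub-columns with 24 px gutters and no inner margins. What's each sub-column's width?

Inside the margins: 4194 − 192 = 4002 px.
24c + 23·30 = 4002 → 24c = 3312 → c = 138 px.
15 columns plus 14 gutters: 2070 + 420 = 2490 px.
2d + 1·24 = 2490 → 2d = 2466 → d = 1233 px.

1233 px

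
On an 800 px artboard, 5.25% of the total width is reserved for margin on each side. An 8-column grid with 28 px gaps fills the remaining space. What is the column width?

65 px

Each margin = 5.25% of 800 = 42 px; content = 800 − 2·42 = 716 px.
716 − 7·28 = 520; ÷8 gives c = 65 px.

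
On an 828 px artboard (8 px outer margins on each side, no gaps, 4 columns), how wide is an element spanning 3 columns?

609 px

Inside the margins: 828 − 16 = 812 px.
4c = 812 → c = 203 px.
With no gaps, 3 columns span 3·203 = 609 px.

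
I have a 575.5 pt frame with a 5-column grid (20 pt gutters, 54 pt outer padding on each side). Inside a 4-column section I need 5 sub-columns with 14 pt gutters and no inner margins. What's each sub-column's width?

62.8 pt

Outer content = 575.5 − 2·54 = 467.5 pt.
5 columns + 4 gutters: 5c + 4·20 = 467.5.
5c = 467.5 − 80 = 387.5, so c = 77.5 pt.
Span of 4: 4·77.5 + 3·20 = 310 + 60 = 370 pt.
5 columns + 4 gutters: 5d + 4·14 = 370.
5d = 370 − 56 = 314, so d = 62.8 pt.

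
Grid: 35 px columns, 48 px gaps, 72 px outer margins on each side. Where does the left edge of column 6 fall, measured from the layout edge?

Each column+gutter stride is 83 px; 5 of them past the 72 px margin is 72 + 415 = 487 px.

487 px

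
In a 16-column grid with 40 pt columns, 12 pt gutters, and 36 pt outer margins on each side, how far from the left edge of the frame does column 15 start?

Column 15 starts at margin + 14·(column + gutter) = 36 + 14·52 = 764 pt.

764 pt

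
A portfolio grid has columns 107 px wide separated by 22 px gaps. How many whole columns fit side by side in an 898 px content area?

Each extra column adds 107 + 22 = 129 px.
(898 + 22) / 129 = 7.13, so 7 columns fit.

7 columns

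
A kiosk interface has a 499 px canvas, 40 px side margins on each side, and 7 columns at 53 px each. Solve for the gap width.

Take off 80 px of margins, leaving 419 px.
Columns use 371 px, leaving 48 px across 6 gaps = 8 px each.

8 px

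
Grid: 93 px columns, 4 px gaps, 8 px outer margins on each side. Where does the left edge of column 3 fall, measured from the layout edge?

202 px

Each column+gutter stride is 97 px; 2 of them past the 8 px margin is 8 + 194 = 202 px.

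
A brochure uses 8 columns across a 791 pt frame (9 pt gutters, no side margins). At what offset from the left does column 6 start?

Subtracting 7 gutters of 9 leaves 728 for 8 columns, so c = 91 pt.
Each column+gutter stride is 100 pt; with no margin, 5 of them is 500 pt.

500 pt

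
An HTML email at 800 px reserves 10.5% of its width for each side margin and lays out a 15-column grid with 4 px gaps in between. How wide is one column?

800 × (1 − 2·10.5%) = 800 × 79% = 632 px for the columns.
15c + 14·4 = 632 → 15c = 576 → c = 38.4 px.

38.4 px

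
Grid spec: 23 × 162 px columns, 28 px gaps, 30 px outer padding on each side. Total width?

Layout = 2·30 + 23·162 + 22·28 = 60 + 3726 + 616 = 4402 px.

4402 px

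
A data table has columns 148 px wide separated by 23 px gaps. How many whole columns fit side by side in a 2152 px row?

12 columns: 12·148 + 11·23 = 2029 px ≤ 2152.
13 columns: 2200 px > 2152. So 12.

12 columns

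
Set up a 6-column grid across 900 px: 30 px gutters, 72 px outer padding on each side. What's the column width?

101 px

Subtract both margins: 900 − 2·72 = 756 px.
756 − 5·30 = 606; ÷6 gives c = 101 px.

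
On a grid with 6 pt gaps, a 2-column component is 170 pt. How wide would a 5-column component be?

170 − 1·6 = 164; ÷2 gives c = 82 pt.
5 columns plus 4 gaps: 410 + 24 = 434 pt.

434 pt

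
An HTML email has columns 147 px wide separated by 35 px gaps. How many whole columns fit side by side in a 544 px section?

3 columns

Each extra column adds 147 + 35 = 182 px.
(544 + 35) / 182 = 3.18, so 3 columns fit.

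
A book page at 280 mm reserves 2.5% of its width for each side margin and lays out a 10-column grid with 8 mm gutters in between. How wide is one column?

Each margin = 2.5% of 280 = 7 mm; content = 280 − 2·7 = 266 mm.
266 − 9·8 = 194; ÷10 gives c = 19.4 mm.

19.4 mm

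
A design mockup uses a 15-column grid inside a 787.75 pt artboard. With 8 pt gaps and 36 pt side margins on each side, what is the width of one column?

Take off 72 pt of margins, leaving 715.75 pt.
15 columns + 14 gaps: 15c + 14·8 = 715.75.
15c = 715.75 − 112 = 603.75, so c = 40.25 pt.

40.25 pt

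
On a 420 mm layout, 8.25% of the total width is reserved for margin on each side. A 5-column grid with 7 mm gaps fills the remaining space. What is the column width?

64.54 mm

420 × (1 − 2·8.25%) = 420 × 83.5% = 350.7 mm for the columns.
Subtracting 4 gaps of 7 leaves 322.7 for 5 columns, so c = 64.54 mm.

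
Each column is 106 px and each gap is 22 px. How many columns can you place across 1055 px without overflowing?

Each extra column adds 106 + 22 = 128 px.
(1055 + 22) / 128 = 8.41, so 8 columns fit.

8 columns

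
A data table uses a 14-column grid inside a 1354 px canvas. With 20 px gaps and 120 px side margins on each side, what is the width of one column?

61 px

Subtract both margins: 1354 − 2·120 = 1114 px.
1114 − 13·20 = 854; ÷14 gives c = 61 px.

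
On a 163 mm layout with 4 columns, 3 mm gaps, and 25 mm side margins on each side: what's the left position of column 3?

Content = 163 − 2·25 = 113 mm.
113 − 3·3 = 104; ÷4 gives c = 26 mm.
Before column 3: the margin + 2 columns + 2 gaps.
Offset = 25 + 2·(26 + 3) = 25 + 58 = 83 mm.

83 mm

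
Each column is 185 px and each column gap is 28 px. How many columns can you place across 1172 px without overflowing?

5 columns

5 columns: 5·185 + 4·28 = 1037 px ≤ 1172.
6 columns: 1250 px > 1172. So 5.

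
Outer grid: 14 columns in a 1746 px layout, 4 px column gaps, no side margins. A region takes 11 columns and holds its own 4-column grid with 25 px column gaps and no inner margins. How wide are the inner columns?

14c + 13·4 = 1746 → 14c = 1694 → c = 121 px.
Span of 11: 11·121 + 10·4 = 1331 + 40 = 1371 px.
1371 − 3·25 = 1296; ÷4 gives d = 324 px.

324 px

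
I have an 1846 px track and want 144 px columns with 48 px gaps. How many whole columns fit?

9 columns: 9·144 + 8·48 = 1680 px ≤ 1846.
10 columns: 1872 px > 1846. So 9.

9 columns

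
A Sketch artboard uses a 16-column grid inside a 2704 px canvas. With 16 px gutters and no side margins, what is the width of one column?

2704 − 15·16 = 2464; ÷16 gives c = 154 px.

154 px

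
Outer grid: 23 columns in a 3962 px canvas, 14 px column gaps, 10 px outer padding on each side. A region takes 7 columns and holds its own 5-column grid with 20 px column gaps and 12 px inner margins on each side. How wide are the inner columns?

Subtract both margins: 3962 − 2·10 = 3942 px.
Subtracting 22 column gaps of 14 leaves 3634 for 23 columns, so c = 158 px.
7 columns plus 6 column gaps: 1106 + 84 = 1190 px.
Inner content = 1190 − 2·12 = 1166 px.
5 columns + 4 column gaps: 5d + 4·20 = 1166.
5d = 1166 − 80 = 1086, so d = 217.2 px.

217.2 px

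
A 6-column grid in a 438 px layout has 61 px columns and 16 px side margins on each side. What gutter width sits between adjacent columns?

Inside the margins: 438 − 32 = 406 px.
6 columns take 6·61 = 366 px; remaining 40 splits into 5 gutters.
g = 40 / 5 = 8 px.

8 px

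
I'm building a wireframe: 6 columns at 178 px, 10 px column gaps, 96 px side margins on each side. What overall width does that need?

1310 px

Adding margins, columns and gutters: 192 + 1068 + 50 = 1310 px.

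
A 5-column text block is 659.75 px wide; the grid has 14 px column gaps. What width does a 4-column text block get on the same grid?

5 columns + 4 column gaps: 5c + 4·14 = 659.75.
5c = 659.75 − 56 = 603.75, so c = 120.75 px.
4 columns plus 3 column gaps: 483 + 42 = 525 px.

525 px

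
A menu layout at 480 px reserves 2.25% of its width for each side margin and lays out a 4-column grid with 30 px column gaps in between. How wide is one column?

Margins: 2.25% × 480 = 10.8 px each, so content = 480 − 21.6 = 458.4 px.
4c + 3·30 = 458.4 → 4c = 368.4 → c = 92.1 px.

92.1 px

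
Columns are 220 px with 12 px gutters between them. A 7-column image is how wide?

1612 px

7-column span = 7·220 + 6·12 = 1612 px.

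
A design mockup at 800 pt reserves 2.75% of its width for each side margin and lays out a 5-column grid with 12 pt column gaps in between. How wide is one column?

141.6 pt

800 × (1 − 2·2.75%) = 800 × 94.5% = 756 pt for the columns.
5 columns + 4 column gaps: 5c + 4·12 = 756.
5c = 756 − 48 = 708, so c = 141.6 pt.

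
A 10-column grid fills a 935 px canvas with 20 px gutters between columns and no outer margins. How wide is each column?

935 − 9·20 = 755; ÷10 gives c = 75.5 px.

75.5 px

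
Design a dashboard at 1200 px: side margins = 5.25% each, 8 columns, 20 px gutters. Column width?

Each margin = 5.25% of 1200 = 63 px; content = 1200 − 2·63 = 1074 px.
1074 − 7·20 = 934; ÷8 gives c = 116.75 px.

116.75 px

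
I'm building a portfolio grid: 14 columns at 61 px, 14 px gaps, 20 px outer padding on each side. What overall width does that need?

Adding margins, columns and gutters: 40 + 854 + 182 = 1076 px.

1076 px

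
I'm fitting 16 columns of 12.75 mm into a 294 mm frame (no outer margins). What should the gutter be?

16 columns take 16·12.75 = 204 mm; remaining 90 splits into 15 gutters.
g = 90 / 15 = 6 mm.

6 mm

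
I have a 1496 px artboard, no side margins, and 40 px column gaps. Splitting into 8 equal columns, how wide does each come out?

152 px

1496 − 7·40 = 1216; ÷8 gives c = 152 px.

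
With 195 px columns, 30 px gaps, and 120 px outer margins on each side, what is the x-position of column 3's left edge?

570 px

Before column 3: the margin + 2 columns + 2 gaps.
Offset = 120 + 2·(195 + 30) = 120 + 450 = 570 px.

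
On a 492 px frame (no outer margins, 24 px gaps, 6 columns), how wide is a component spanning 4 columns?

492 − 5·24 = 372; ÷6 gives c = 62 px.
Span of 4: 4·62 + 3·24 = 248 + 72 = 320 px.

320 px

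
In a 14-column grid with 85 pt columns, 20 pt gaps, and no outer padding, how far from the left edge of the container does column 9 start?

No margin, so column 9 starts at 8·(column + gutter) = 8·105 = 840 pt.

840 pt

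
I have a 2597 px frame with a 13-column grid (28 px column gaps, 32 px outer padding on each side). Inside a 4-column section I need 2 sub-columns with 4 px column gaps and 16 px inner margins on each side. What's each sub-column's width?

Outer content = 2597 − 2·32 = 2533 px.
13 columns + 12 column gaps: 13c + 12·28 = 2533.
13c = 2533 − 336 = 2197, so c = 169 px.
4 columns plus 3 column gaps: 676 + 84 = 760 px.
Inner content = 760 − 2·16 = 728 px.
Subtracting 1 column gap of 4 leaves 724 for 2 columns, so d = 362 px.

362 px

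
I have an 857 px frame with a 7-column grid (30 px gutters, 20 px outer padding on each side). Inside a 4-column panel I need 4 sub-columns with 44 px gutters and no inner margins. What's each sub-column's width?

Outer content = 857 − 2·20 = 817 px.
7c + 6·30 = 817 → 7c = 637 → c = 91 px.
Span of 4: 4·91 + 3·30 = 364 + 90 = 454 px.
Subtracting 3 gutters of 44 leaves 322 for 4 columns, so d = 80.5 px.

80.5 px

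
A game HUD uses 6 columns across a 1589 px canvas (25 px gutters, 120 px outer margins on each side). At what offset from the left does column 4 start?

Take off 240 px of margins, leaving 1349 px.
6c + 5·25 = 1349 → 6c = 1224 → c = 204 px.
Each column+gutter stride is 229 px; 3 of them past the 120 px margin is 120 + 687 = 807 px.

807 px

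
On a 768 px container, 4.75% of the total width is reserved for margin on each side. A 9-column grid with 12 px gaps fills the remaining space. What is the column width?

66.56 px

768 × (1 − 2·4.75%) = 768 × 90.5% = 695.04 px for the columns.
9 columns + 8 gaps: 9c + 8·12 = 695.04.
9c = 695.04 − 96 = 599.04, so c = 66.56 px.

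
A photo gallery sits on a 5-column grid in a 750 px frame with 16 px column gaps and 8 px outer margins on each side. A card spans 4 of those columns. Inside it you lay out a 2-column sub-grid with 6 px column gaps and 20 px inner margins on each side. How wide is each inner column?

269 px

Inside the margins: 750 − 16 = 734 px.
Subtracting 4 column gaps of 16 leaves 670 for 5 columns, so c = 134 px.
4 columns plus 3 column gaps: 536 + 48 = 584 px.
Inner content = 584 − 2·20 = 544 px.
Subtracting 1 column gap of 6 leaves 538 for 2 columns, so d = 269 px.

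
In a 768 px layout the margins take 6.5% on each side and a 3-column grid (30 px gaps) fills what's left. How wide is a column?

202.72 px

Margins: 6.5% × 768 = 49.92 px each, so content = 768 − 99.84 = 668.16 px.
3c + 2·30 = 668.16 → 3c = 608.16 → c = 202.72 px.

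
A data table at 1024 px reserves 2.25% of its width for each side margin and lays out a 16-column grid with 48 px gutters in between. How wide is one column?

16.12 px

Each margin = 2.25% of 1024 = 23.04 px; content = 1024 − 2·23.04 = 977.92 px.
977.92 − 15·48 = 257.92; ÷16 gives c = 16.12 px.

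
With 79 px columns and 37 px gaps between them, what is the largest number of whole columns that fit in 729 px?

6 columns

Each extra column adds 79 + 37 = 116 px.
(729 + 37) / 116 = 6.60, so 6 columns fit.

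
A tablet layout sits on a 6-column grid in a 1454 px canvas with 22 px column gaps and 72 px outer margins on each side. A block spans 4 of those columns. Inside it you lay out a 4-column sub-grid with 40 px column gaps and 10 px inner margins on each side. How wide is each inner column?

Outer content = 1454 − 2·72 = 1310 px.
6c + 5·22 = 1310 → 6c = 1200 → c = 200 px.
Span of 4: 4·200 + 3·22 = 800 + 66 = 866 px.
Inner content = 866 − 2·10 = 846 px.
4d + 3·40 = 846 → 4d = 726 → d = 181.5 px.

181.5 px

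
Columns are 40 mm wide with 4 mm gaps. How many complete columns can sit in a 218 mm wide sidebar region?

Each extra column adds 40 + 4 = 44 mm.
(218 + 4) / 44 = 5.05, so 5 columns fit.

5 columns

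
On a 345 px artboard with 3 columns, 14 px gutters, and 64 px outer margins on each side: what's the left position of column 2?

Content = 345 − 2·64 = 217 px.
3 columns + 2 gutters: 3c + 2·14 = 217.
3c = 217 − 28 = 189, so c = 63 px.
Before column 2: the margin + 1 column + 1 gutter.
Offset = 64 + 1·(63 + 14) = 64 + 77 = 141 px.

141 px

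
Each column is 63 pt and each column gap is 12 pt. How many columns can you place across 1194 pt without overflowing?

16 columns

k columns need k·63 + (k−1)·12 = k·75 − 12.
k·75 − 12 ≤ 1194 → k ≤ 1206 / 75 ≈ 16.08, so k = 16.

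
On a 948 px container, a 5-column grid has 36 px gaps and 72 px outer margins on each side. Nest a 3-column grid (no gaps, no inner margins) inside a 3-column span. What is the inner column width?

Take off 144 px of margins, leaving 804 px.
804 − 4·36 = 660; ÷5 gives c = 132 px.
3 columns plus 2 gaps: 396 + 72 = 468 px.
468 / 3 = 156 px per column.

156 px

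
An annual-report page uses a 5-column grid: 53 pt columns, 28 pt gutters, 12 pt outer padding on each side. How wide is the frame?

401 pt

Frame = 2·12 + 5·53 + 4·28 = 24 + 265 + 112 = 401 pt.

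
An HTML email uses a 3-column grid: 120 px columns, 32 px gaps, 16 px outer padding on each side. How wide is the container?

Container = 2·16 + 3·120 + 2·32 = 32 + 360 + 64 = 456 px.

456 px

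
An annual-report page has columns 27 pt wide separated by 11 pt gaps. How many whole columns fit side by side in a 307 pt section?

8 columns

8 columns: 8·27 + 7·11 = 293 pt ≤ 307.
9 columns: 331 pt > 307. So 8.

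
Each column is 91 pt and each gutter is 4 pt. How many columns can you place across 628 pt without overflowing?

6 columns

Each extra column adds 91 + 4 = 95 pt.
(628 + 4) / 95 = 6.65, so 6 columns fit.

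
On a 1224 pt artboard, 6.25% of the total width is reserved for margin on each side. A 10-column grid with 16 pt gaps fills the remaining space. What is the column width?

92.7 pt

Margins: 6.25% × 1224 = 76.5 pt each, so content = 1224 − 153 = 1071 pt.
10 columns + 9 gaps: 10c + 9·16 = 1071.
10c = 1071 − 144 = 927, so c = 92.7 pt.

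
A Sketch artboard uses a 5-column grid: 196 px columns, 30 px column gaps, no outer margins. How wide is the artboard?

1100 px

Artboard = 5·196 + 4·30 = 980 + 120 = 1100 px.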